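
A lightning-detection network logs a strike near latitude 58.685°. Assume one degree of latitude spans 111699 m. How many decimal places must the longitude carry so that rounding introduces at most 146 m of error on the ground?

At 58.685° one degree of longitude covers 111699 × cos 58.685° ≈ 111699 × 0.5197 ≈ 58054.7 m.
Rounding to N decimal places gives at most 0.5 × 10⁻ᴺ degrees of error, i.e. 0.5 × 10⁻ᴺ × 58054.7 m.
Setting 29027.4 × 10⁻ᴺ ≤ 146 gives 10ᴺ ≥ 198.8, i.e. N ≥ 2.30.
At 2 places the error can reach 290 m, but 3 places keeps it to 29 m.

3 decimal places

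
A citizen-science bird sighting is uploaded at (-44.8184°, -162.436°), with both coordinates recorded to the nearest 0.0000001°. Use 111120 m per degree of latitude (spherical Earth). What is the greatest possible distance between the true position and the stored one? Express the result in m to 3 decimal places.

Rounding to 7 decimal places leaves each coordinate within ±5e-08° of the true value.
Latitude error → 5e-08 × 111120 = 0.005556 m along the meridian.
Longitude error → 5e-08 × 111120 × cos 44.8184° = 5e-08 × 111120 × 0.7093 ≈ 0.00394112 m.
The two errors are perpendicular, so the maximum displacement is √(0.005556² + 0.00394112²) ≈ 0.00681187 m.

0.007 m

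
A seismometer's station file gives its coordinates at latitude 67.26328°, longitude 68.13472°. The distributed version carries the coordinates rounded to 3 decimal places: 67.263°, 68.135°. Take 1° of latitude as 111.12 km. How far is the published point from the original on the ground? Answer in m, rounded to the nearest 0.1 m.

The latitude changed by +0.00028° and the longitude by -0.00028°.
North–south shift: 0.00028 × 111120 = 31.1136 m.
E–W at 67.263°: -0.00028° × 111120 × cos 67.263° = -0.00028 × 111120 × 0.3865 ≈ -12.0255 m.
Distance: √(31.1136² + 12.0255²) ≈ 33.3567 m.

33.4 m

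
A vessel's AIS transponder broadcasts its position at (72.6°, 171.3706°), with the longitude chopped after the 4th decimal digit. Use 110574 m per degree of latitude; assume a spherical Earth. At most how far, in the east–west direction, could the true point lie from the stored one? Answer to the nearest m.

Truncating at 4 decimal places can drop up to a full unit in the last place, so the longitude may be off by as much as 0.0001°.
One degree of longitude at 72.6° is 110574 × cos 72.6° ≈ 110574 × 0.2990 = 33066.1 m.
So at most 0.0001° × 33066.1 ≈ 3.30661 m east–west.

3 m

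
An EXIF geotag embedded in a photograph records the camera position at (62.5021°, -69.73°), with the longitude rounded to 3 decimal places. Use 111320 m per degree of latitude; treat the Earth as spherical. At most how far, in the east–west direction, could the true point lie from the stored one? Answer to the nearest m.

Rounding to 3 decimal places leaves the longitude within ±0.0005° of the true value.
Parallels shrink by cos φ, so at 62.5021° a degree of longitude is 111320 × 0.4617 ≈ 51398.2 m.
East–west error: 0.0005° × 51398.2 m/° ≈ 25.6991 m.

26 m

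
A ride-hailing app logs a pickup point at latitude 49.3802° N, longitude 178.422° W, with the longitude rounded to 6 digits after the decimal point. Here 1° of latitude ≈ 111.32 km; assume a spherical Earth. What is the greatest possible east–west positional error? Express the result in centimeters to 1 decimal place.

3.6 centimeters

Rounding to 6 decimal places leaves the longitude within ±5e-07° of the true value.
Parallels shrink by cos φ, so at 49.3802° a degree of longitude is 111320 × 0.6510 ≈ 72473.4 m.
So at most 5e-07° × 72473.4 ≈ 0.0362367 m east–west.
That is 0.0362367 m = 3.6237 cm.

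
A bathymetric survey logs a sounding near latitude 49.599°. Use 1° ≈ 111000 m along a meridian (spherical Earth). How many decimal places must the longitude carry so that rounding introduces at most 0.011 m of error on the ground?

At 49.599° one degree of longitude covers 111000 × cos 49.599° ≈ 111000 × 0.6481 ≈ 71942.8 m.
Rounding to N decimal places gives at most 0.5 × 10⁻ᴺ degrees of error, i.e. 0.5 × 10⁻ᴺ × 71942.8 m.
Need 0.5 × 71942.8 × 10⁻ᴺ ≤ 0.011 → 10⁻ᴺ ≤ 3.058e-07, so N ≥ 6.51.
At 6 places the error can reach 0.036 m, but 7 places keeps it to 0.0036 m.

7 decimal places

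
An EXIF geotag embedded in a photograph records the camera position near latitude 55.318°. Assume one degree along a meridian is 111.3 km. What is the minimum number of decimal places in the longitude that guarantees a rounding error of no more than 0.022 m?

7

At 55.318° one degree of longitude covers 111300 × cos 55.318° ≈ 111300 × 0.5690 ≈ 63332.1 m.
With N decimal places the half-ulp bound is 0.5·10⁻ᴺ°, or 0.5·10⁻ᴺ × 63332.1 m on the ground.
Need 0.5 × 63332.1 × 10⁻ᴺ ≤ 0.022 → 10⁻ᴺ ≤ 6.948e-07, so N ≥ 6.16.
At 6 places the error can reach 0.0317 m, but 7 places keeps it to 0.00317 m.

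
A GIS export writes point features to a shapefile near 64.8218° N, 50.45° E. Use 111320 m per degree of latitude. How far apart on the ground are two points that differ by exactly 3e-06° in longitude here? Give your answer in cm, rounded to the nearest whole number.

14 cm

One degree of longitude here spans 111320 × cos 64.8218° = 111320 × 0.4254 ≈ 47359.4 m; 3e-06° of that is 0.142078 m.
That is 0.142078 m = 14.208 cm.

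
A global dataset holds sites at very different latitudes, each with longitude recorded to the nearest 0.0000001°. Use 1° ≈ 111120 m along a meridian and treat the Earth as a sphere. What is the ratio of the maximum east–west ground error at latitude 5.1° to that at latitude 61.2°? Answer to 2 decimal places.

Rounding to 7 decimal places leaves the longitude within ±5e-08° of the true value.
Error at 5.1° = 5e-08° × 111120 × cos 5.1° ≈ 0.005556 × 0.9960 = 0.005534 m.
At 61.2°: 5e-08° × 111120 × cos 61.2° = 5e-08 × 111120 × 0.4818 ≈ 0.0026766 m.
The ratio reduces to cos 5.1° / cos 61.2° = 0.9960/0.4818 ≈ 2.0675.

2.07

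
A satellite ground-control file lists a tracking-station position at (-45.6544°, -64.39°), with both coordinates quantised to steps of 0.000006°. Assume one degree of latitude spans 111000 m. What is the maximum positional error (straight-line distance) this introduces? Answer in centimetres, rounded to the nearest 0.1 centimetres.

40.6 centimetres

With a 0.000006° grid the true value lies within half a step, ±0.000006°/2 = ±3e-06°, of the stored one.
N–S: 3e-06° × 111000 m/° = 0.333 m.
E–W at 45.6544°: 3e-06° × 111000 × cos 45.6544° = 3e-06 × 111000 × 0.6990 ≈ 0.232762 m.
Worst case both components are at the extreme and orthogonal: √(0.333² + 0.232762²) ≈ 0.406285 m.
That is 0.406285 m = 40.628 cm.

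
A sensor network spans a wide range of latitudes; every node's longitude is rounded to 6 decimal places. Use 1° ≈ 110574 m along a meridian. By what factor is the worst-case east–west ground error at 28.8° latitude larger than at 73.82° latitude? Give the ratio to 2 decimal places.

3.14

Rounding to 6 decimal places leaves the longitude within ±5e-07° of the true value.
At 28.8°: 5e-07° × 110574 × cos 28.8° = 5e-07 × 110574 × 0.8763 ≈ 0.048448 m.
At 73.82°: 5e-07° × 110574 × cos 73.82° = 5e-07 × 110574 × 0.2787 ≈ 0.015406 m.
Ratio: 0.048448 / 0.015406 = cos 28.8° / cos 73.82° ≈ 3.1448.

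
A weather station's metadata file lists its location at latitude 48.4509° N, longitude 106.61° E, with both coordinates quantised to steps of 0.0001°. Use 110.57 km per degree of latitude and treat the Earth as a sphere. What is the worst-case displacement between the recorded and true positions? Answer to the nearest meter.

7 meters

With a 0.0001° grid the true value lies within half a step, ±0.0001°/2 = ±5e-05°, of the stored one.
Latitude error → 5e-05 × 110570 = 5.5285 m along the meridian.
E–W at 48.4509°: 5e-05° × 110570 × cos 48.4509° = 5e-05 × 110570 × 0.6633 ≈ 3.66684 m.
The two errors are perpendicular, so the maximum displacement is √(5.5285² + 3.66684²) ≈ 6.63401 m.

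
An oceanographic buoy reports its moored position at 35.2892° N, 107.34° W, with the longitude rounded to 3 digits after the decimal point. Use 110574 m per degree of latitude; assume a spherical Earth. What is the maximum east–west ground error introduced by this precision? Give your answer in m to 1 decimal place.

Rounding to 3 decimal places leaves the longitude within ±0.0005° of the true value.
One degree of longitude at 35.2892° is 110574 × cos 35.2892° ≈ 110574 × 0.8162 = 90255.6 m.
So at most 0.0005° × 90255.6 ≈ 45.1278 m east–west.

45.1 m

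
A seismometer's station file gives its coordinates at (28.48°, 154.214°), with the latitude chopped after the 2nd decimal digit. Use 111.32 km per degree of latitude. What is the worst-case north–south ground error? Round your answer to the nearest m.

1113 m

Truncating at 2 decimal places can drop up to a full unit in the last place, so the latitude may be off by as much as 0.01°.
So the N–S error is at most 0.01 × 111320 = 1113.2 m.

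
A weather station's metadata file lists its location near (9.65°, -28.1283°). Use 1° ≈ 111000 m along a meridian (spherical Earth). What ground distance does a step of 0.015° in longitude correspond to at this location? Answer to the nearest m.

One degree of longitude here spans 111000 × cos 9.65° = 111000 × 0.9859 ≈ 109429 m; 0.015° of that is 1641.44 m.

1641 m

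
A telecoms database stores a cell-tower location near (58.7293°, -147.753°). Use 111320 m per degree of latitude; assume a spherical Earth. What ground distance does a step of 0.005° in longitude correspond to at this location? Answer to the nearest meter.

289 meters

One degree of longitude here spans 111320 × cos 58.7293° = 111320 × 0.5191 ≈ 57784.2 m; 0.005° of that is 288.921 m.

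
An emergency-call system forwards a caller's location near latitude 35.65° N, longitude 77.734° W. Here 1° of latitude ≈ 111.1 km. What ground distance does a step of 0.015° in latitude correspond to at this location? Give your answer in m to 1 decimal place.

1666.5 m

0.015° × 111100 m/° = 1666.5 m.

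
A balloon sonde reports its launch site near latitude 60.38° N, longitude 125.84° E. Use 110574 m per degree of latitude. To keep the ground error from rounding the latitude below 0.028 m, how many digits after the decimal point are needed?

One degree of latitude covers 110574 m.
N decimal places → at most half a unit in the last place, 0.5 × 10⁻ᴺ° = 110574/2 × 10⁻ᴺ m.
Setting 55287 × 10⁻ᴺ ≤ 0.028 gives 10ᴺ ≥ 1.975e+06, i.e. N ≥ 6.30.
So 7 decimal places suffice (0.00553 m); 6 would allow up to 0.0553 m.

7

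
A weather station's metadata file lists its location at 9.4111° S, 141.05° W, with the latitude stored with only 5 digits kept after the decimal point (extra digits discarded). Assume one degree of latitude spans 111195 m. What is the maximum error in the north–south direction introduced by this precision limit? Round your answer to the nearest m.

1 m

Truncating at 5 decimal places can drop up to a full unit in the last place, so the latitude may be off by as much as 1e-05°.
Along the meridian that is 1e-05° × 111195 m/° = 1.11195 m.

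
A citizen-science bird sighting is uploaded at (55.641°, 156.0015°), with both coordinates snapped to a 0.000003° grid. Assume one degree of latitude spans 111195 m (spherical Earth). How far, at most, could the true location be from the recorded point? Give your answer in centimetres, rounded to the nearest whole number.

19 centimetres

With a 0.000003° grid the true value lies within half a step, ±0.000003°/2 = ±1.5e-06°, of the stored one.
North–south component: 1.5e-06° × 111195 = 0.166793 m.
E–W at 55.641°: 1.5e-06° × 111195 × cos 55.641° = 1.5e-06 × 111195 × 0.5644 ≈ 0.0941338 m.
The two errors are perpendicular, so the maximum displacement is √(0.166793² + 0.0941338²) ≈ 0.191523 m.
That is 0.191523 m = 19.152 cm.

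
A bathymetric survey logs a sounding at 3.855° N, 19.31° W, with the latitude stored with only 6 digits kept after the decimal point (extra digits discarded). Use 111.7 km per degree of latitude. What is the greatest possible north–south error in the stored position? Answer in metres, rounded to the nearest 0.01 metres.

Truncating at 6 decimal places can drop up to a full unit in the last place, so the latitude may be off by as much as 1e-06°.
North–south distance: 1e-06° × 111700 m/° = 0.1117 m.

0.11 metres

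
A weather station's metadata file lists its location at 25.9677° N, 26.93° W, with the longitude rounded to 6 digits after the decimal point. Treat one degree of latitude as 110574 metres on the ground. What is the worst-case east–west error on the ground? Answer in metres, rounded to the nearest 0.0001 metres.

Rounding to 6 decimal places leaves the longitude within ±5e-07° of the true value.
One degree of longitude at 25.9677° is 110574 × cos 25.9677° ≈ 110574 × 0.8990 = 99410.6 m.
Maximum E–W displacement: 5e-07 × 99410.6 = 0.0497053 m.

0.0497 metres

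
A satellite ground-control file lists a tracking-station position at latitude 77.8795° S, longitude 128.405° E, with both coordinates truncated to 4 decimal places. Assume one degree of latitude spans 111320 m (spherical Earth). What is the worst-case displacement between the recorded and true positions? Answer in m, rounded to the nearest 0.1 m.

11.4 m

Truncating at 4 decimal places can drop up to a full unit in the last place, so each coordinate may be off by as much as 0.0001°.
North–south component: 0.0001° × 111320 = 11.132 m.
Longitude error → 0.0001 × 111320 × cos 77.8795° = 0.0001 × 111320 × 0.2100 ≈ 2.33737 m.
Worst case both components are at the extreme and orthogonal: √(11.132² + 2.33737²) ≈ 11.3747 m.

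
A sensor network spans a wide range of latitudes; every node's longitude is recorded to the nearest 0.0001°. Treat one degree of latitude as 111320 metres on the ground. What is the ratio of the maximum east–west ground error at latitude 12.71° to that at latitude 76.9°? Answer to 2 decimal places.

4.30

Rounding to 4 decimal places leaves the longitude within ±5e-05° of the true value.
At 12.71°: 5e-05° × 111320 × cos 12.71° = 5e-05 × 111320 × 0.9755 ≈ 5.4296 m.
At 76.9°: 5e-05° × 111320 × cos 76.9° = 5e-05 × 111320 × 0.2267 ≈ 1.2615 m.
The ratio reduces to cos 12.71° / cos 76.9° = 0.9755/0.2267 ≈ 4.3040.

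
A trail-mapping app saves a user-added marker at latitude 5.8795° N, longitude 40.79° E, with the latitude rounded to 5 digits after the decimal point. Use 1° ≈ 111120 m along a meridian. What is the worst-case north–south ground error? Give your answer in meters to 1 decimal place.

Rounding to 5 decimal places leaves the latitude within ±5e-06° of the true value.
North–south distance: 5e-06° × 111120 m/° = 0.5556 m.

0.6 meters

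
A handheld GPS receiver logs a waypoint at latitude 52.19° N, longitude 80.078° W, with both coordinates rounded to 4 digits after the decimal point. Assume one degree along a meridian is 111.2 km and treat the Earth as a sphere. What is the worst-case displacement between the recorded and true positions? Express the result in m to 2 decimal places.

Rounding to 4 decimal places leaves each coordinate within ±5e-05° of the true value.
N–S: 5e-05° × 111200 m/° = 5.56 m.
Longitude error → 5e-05 × 111200 × cos 52.19° = 5e-05 × 111200 × 0.6130 ≈ 3.40853 m.
Combining orthogonally: (5.56² + 3.40853²)^½ ≈ 6.52163 m.

6.52 m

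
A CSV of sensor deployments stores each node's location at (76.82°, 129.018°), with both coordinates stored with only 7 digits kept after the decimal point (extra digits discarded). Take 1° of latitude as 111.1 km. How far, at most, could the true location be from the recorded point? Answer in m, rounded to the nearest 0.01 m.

Truncating at 7 decimal places can drop up to a full unit in the last place, so each coordinate may be off by as much as 1e-07°.
North–south component: 1e-07° × 111100 = 0.01111 m.
East–west component at 76.82°: 1e-07° × 111100 × cos 76.82° ≈ 1e-07 × 25332 ≈ 0.0025332 m.
The two errors are perpendicular, so the maximum displacement is √(0.01111² + 0.0025332²) ≈ 0.0113951 m.

0.01 m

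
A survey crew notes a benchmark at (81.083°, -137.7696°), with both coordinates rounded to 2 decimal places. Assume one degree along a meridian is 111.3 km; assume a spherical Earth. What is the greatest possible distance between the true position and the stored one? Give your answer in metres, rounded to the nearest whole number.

Rounding to 2 decimal places leaves each coordinate within ±0.005° of the true value.
N–S: 0.005° × 111300 m/° = 556.5 m.
East–west component at 81.083°: 0.005° × 111300 × cos 81.083° ≈ 0.005 × 17251.9 ≈ 86.2595 m.
Worst case both components are at the extreme and orthogonal: √(556.5² + 86.2595²) ≈ 563.146 m.

563 metres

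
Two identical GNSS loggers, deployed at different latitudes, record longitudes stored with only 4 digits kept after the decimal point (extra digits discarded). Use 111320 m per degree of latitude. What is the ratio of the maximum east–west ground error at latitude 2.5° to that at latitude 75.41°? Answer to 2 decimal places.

Truncating at 4 decimal places can drop up to a full unit in the last place, so the longitude may be off by as much as 0.0001°.
At 2.5°: 0.0001° × 111320 × cos 2.5° = 0.0001 × 111320 × 0.9990 ≈ 11.121 m.
At 75.41°: 0.0001° × 111320 × cos 75.41° = 0.0001 × 111320 × 0.2519 ≈ 2.8042 m.
The ratio reduces to cos 2.5° / cos 75.41° = 0.9990/0.2519 ≈ 3.9660.

3.97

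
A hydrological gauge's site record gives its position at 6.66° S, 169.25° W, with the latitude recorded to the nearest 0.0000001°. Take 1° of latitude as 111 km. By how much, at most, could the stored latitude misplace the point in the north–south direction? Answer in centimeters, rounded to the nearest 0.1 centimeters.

Rounding to 7 decimal places leaves the latitude within ±5e-08° of the true value.
So the N–S error is at most 5e-08 × 111000 = 0.00555 m.
That is 0.00555 m = 0.555 cm.

0.6 centimeters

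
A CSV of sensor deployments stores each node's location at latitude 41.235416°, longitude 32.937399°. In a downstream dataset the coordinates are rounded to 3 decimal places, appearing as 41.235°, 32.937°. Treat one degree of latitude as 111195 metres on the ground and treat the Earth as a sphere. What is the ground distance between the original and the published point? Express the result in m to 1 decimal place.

57.0 m

The latitude changed by +0.000416° and the longitude by +0.000399°.
N–S: 0.000416° × 111195 m/° = 46.2571 m.
E–W at 41.235°: 0.000399° × 111195 × cos 41.235° = 0.000399 × 111195 × 0.7520 ≈ 33.3644 m.
Hypotenuse of the two orthogonal shifts: √(46.2571² + 33.3644²) = 57.0342 m.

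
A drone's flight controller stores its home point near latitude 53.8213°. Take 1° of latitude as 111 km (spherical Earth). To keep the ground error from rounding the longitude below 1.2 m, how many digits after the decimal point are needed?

5 decimal places

At 53.8213° one degree of longitude covers 111000 × cos 53.8213° ≈ 111000 × 0.5903 ≈ 65523.9 m.
With N decimal places the half-ulp bound is 0.5·10⁻ᴺ°, or 0.5·10⁻ᴺ × 65523.9 m on the ground.
Need 0.5 × 65523.9 × 10⁻ᴺ ≤ 1.2 → 10⁻ᴺ ≤ 3.663e-05, so N ≥ 4.44.
N = 4 would give 3.28 m (too coarse); N = 5 gives 0.328 m ≤ 1.2 m.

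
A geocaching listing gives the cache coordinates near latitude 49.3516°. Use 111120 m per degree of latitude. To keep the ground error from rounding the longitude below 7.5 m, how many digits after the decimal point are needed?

At 49.3516° one degree of longitude covers 111120 × cos 49.3516° ≈ 111120 × 0.6514 ≈ 72385.3 m.
With N decimal places the half-ulp bound is 0.5·10⁻ᴺ°, or 0.5·10⁻ᴺ × 72385.3 m on the ground.
Setting 36192.6 × 10⁻ᴺ ≤ 7.5 gives 10ᴺ ≥ 4826, i.e. N ≥ 3.68.
At 3 places the error can reach 36.2 m, but 4 places keeps it to 3.62 m.

4 decimal places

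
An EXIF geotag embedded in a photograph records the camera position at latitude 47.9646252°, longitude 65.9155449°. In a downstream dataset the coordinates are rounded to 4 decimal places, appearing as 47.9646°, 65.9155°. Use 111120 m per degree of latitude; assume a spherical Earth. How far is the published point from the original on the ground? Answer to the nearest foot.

The latitude changed by +0.0000252° and the longitude by +0.0000449°.
N–S: 0.0000252° × 111120 m/° = 2.80022 m.
E–W at 47.9646°: 0.0000449° × 111120 × cos 47.9646° = 0.0000449 × 111120 × 0.6696 ≈ 3.34078 m.
Hypotenuse of the two orthogonal shifts: √(2.80022² + 3.34078²) = 4.35913 m.
In feet: 4.35913 m ÷ 0.3048 ≈ 14.302 ft.

14 feet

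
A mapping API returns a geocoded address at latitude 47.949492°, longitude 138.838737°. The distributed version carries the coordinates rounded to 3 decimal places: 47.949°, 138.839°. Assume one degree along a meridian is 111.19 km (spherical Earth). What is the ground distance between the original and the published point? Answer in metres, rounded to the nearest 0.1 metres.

58.1 metres

The latitude changed by +0.000492° and the longitude by -0.000263°.
N–S: 0.000492° × 111190 m/° = 54.7055 m.
East–west at this latitude: -0.000263° × 111190 × cos 47.949° ≈ -0.000263 × 74474.2 = -19.5867 m.
Combined displacement = (54.7055² + 19.5867²)^½ ≈ 58.1062 m.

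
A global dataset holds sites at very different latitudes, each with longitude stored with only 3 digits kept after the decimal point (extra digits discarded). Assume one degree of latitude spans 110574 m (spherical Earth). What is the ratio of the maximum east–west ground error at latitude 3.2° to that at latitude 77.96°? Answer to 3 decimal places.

Truncating at 3 decimal places can drop up to a full unit in the last place, so the longitude may be off by as much as 0.001°.
Error at 3.2° = 0.001° × 110574 × cos 3.2° ≈ 110.57 × 0.9984 = 110.4 m.
At 77.96°: 0.001° × 110574 × cos 77.96° = 0.001 × 110574 × 0.2086 ≈ 23.065 m.
The ratio reduces to cos 3.2° / cos 77.96° = 0.9984/0.2086 ≈ 4.7865.

4.787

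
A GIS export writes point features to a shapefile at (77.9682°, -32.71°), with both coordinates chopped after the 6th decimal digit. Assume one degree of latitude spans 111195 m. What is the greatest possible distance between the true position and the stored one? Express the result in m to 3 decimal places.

Truncating at 6 decimal places can drop up to a full unit in the last place, so each coordinate may be off by as much as 1e-06°.
North–south component: 1e-06° × 111195 = 0.111195 m.
Longitude error → 1e-06 × 111195 × cos 77.9682° = 1e-06 × 111195 × 0.2085 ≈ 0.0231791 m.
The two errors are perpendicular, so the maximum displacement is √(0.111195² + 0.0231791²) ≈ 0.113585 m.

0.114 m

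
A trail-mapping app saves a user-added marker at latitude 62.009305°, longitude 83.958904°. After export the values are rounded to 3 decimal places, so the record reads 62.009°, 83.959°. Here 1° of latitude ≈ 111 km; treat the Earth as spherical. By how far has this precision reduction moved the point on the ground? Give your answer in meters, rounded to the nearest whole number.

Δlat = 62.009305 − 62.009 = +0.000305°; Δlon = 83.958904 − 83.959 = -0.000096°.
N–S: 0.000305° × 111000 m/° = 33.855 m.
East–west at this latitude: -0.000096° × 111000 × cos 62.009° ≈ -0.000096 × 52095.9 = -5.00121 m.
Distance: √(33.855² + 5.00121²) ≈ 34.2224 m.

34 meters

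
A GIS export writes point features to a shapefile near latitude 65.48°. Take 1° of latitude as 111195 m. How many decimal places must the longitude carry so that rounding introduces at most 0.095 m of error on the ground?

6 decimal places

At 65.48° one degree of longitude covers 111195 × cos 65.48° ≈ 111195 × 0.4150 ≈ 46147.1 m.
Rounding to N decimal places gives at most 0.5 × 10⁻ᴺ degrees of error, i.e. 0.5 × 10⁻ᴺ × 46147.1 m.
Need 0.5 × 46147.1 × 10⁻ᴺ ≤ 0.095 → 10⁻ᴺ ≤ 4.117e-06, so N ≥ 5.39.
So 6 decimal places suffice (0.0231 m); 5 would allow up to 0.231 m.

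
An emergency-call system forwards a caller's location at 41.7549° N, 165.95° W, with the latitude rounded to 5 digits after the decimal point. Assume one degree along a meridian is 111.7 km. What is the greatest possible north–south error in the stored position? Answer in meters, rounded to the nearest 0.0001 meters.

0.5585 meters

Rounding to 5 decimal places leaves the latitude within ±5e-06° of the true value.
Along the meridian that is 5e-06° × 111700 m/° = 0.5585 m.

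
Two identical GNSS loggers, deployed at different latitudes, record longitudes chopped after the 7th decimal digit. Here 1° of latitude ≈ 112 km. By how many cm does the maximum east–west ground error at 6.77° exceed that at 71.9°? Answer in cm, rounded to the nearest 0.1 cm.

0.8 cm

Truncating at 7 decimal places can drop up to a full unit in the last place, so the longitude may be off by as much as 1e-07°.
At 6.77°: 1e-07° × 112000 × cos 6.77° = 1e-07 × 112000 × 0.9930 ≈ 0.011122 m.
Error at 71.9° = 1e-07° × 112000 × cos 71.9° ≈ 0.0112 × 0.3107 = 0.0034796 m.
Difference: 0.011122 − 0.0034796 = 0.0076423 m.
That is 0.00764233 m = 0.76423 cm.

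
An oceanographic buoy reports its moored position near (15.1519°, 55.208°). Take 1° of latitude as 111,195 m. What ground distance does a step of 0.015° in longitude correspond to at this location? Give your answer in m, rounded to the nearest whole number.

1610 m

One degree of longitude here spans 111195 × cos 15.1519° = 111195 × 0.9652 ≈ 107329 m; 0.015° of that is 1609.94 m.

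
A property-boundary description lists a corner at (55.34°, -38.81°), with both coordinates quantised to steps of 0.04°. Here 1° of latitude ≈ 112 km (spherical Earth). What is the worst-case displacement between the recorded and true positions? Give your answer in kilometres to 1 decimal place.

2.6 kilometres

With a 0.04° grid the true value lies within half a step, ±0.04°/2 = ±0.02°, of the stored one.
North–south component: 0.02° × 112000 = 2240 m.
E–W at 55.34°: 0.02° × 112000 × cos 55.34° = 0.02 × 112000 × 0.5687 ≈ 1273.9 m.
The two errors are perpendicular, so the maximum displacement is √(2240² + 1273.9²) ≈ 2576.9 m.
That is 2576.9 m = 2.5769 km.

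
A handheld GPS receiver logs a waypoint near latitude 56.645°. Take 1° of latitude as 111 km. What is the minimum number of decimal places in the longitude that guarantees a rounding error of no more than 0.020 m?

At 56.645° one degree of longitude covers 111000 × cos 56.645° ≈ 111000 × 0.5498 ≈ 61030.6 m.
With N decimal places the half-ulp bound is 0.5·10⁻ᴺ°, or 0.5·10⁻ᴺ × 61030.6 m on the ground.
Need 0.5 × 61030.6 × 10⁻ᴺ ≤ 0.020 → 10⁻ᴺ ≤ 6.554e-07, so N ≥ 6.18.
So 7 decimal places suffice (0.00305 m); 6 would allow up to 0.0305 m.

7 decimal places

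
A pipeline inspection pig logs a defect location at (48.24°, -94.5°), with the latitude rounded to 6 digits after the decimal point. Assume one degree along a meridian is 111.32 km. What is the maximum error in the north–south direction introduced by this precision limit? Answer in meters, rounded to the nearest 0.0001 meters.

Rounding to 6 decimal places leaves the latitude within ±5e-07° of the true value.
North–south distance: 5e-07° × 111320 m/° = 0.05566 m.

0.0557 meters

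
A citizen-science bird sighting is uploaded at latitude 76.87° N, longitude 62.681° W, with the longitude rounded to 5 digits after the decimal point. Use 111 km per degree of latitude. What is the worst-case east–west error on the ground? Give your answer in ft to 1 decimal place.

Rounding to 5 decimal places leaves the longitude within ±5e-06° of the true value.
One degree of longitude at 76.87° is 111000 × cos 76.87° ≈ 111000 × 0.2272 = 25214.9 m.
So at most 5e-06° × 25214.9 ≈ 0.126074 m east–west.
Converting: 0.126074 m × 3.2808 ft/m ≈ 0.41363 ft.

0.4 ft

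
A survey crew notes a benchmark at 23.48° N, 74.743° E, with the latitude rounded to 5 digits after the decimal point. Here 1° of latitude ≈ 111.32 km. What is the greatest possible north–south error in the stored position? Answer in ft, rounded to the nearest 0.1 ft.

1.8 ft

Rounding to 5 decimal places leaves the latitude within ±5e-06° of the true value.
So the N–S error is at most 5e-06 × 111320 = 0.5566 m.
In feet: 0.5566 m ÷ 0.3048 ≈ 1.8261 ft.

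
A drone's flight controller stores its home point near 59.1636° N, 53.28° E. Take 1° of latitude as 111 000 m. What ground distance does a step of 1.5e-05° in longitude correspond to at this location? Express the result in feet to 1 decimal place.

2.8 feet

At 59.1636° a degree of longitude is 111000 × cos 59.1636° ≈ 56897.3 m, so 1.5e-05° corresponds to 0.85346 m.
Converting: 0.85346 m × 3.2808 ft/m ≈ 2.8001 ft.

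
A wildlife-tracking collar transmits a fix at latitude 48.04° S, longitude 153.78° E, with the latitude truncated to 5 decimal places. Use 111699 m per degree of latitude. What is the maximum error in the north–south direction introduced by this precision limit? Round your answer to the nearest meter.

Truncating at 5 decimal places can drop up to a full unit in the last place, so the latitude may be off by as much as 1e-05°.
North–south distance: 1e-05° × 111699 m/° = 1.11699 m.

1 meters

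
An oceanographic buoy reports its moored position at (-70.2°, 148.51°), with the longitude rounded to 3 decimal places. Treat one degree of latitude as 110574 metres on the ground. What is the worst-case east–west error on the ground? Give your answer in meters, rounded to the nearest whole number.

19 meters

Rounding to 3 decimal places leaves the longitude within ±0.0005° of the true value.
One degree of longitude at 70.2° is 110574 × cos 70.2° ≈ 110574 × 0.3387 = 37455.6 m.
Maximum E–W displacement: 0.0005 × 37455.6 = 18.7278 m.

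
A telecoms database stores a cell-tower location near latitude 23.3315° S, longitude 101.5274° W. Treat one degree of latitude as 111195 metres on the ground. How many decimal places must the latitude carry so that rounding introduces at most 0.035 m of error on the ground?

One degree of latitude covers 111195 m.
Rounding to N decimal places gives at most 0.5 × 10⁻ᴺ degrees of error, i.e. 0.5 × 10⁻ᴺ × 111195 m.
Need 0.5 × 111195 × 10⁻ᴺ ≤ 0.035 → 10⁻ᴺ ≤ 6.295e-07, so N ≥ 6.20.
At 6 places the error can reach 0.0556 m, but 7 places keeps it to 0.00556 m.

7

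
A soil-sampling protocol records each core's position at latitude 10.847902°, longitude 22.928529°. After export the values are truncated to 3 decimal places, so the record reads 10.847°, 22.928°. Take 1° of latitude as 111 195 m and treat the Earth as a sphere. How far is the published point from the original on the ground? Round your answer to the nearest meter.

The latitude changed by +0.000902° and the longitude by +0.000529°.
North–south shift: 0.000902 × 111195 = 100.298 m.
East–west at this latitude: 0.000529° × 111195 × cos 10.847° ≈ 0.000529 × 109208 = 57.7712 m.
Combined displacement = (100.298² + 57.7712²)^½ ≈ 115.746 m.

116 meters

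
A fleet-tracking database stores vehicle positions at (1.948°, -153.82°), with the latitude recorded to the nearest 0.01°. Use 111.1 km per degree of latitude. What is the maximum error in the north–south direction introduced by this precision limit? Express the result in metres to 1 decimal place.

Rounding to 2 decimal places leaves the latitude within ±0.005° of the true value.
Along the meridian that is 0.005° × 111100 m/° = 555.5 m.

555.5 metres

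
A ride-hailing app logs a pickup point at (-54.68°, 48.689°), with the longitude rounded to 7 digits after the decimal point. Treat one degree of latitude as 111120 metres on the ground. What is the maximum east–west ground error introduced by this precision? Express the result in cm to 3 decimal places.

0.321 cm

Rounding to 7 decimal places leaves the longitude within ±5e-08° of the true value.
At latitude 54.68° a degree of longitude spans 111120 m × cos 54.68° = 111120 × 0.5781 ≈ 64243.2 m.
Maximum E–W displacement: 5e-08 × 64243.2 = 0.00321216 m.
That is 0.00321216 m = 0.32122 cm.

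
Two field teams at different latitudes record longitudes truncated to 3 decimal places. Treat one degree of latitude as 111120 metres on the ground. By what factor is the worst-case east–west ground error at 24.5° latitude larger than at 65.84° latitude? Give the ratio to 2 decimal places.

2.22

Truncating at 3 decimal places can drop up to a full unit in the last place, so the longitude may be off by as much as 0.001°.
At 24.5°: 0.001° × 111120 × cos 24.5° = 0.001 × 111120 × 0.9100 ≈ 101.11 m.
At 65.84°: 0.001° × 111120 × cos 65.84° = 0.001 × 111120 × 0.4093 ≈ 45.48 m.
Ratio: 101.11 / 45.48 = cos 24.5° / cos 65.84° ≈ 2.2233.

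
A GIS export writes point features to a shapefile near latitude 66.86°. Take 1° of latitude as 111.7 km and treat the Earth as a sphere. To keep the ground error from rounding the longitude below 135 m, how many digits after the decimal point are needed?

3

At 66.86° one degree of longitude covers 111700 × cos 66.86° ≈ 111700 × 0.3930 ≈ 43895.8 m.
With N decimal places the half-ulp bound is 0.5·10⁻ᴺ°, or 0.5·10⁻ᴺ × 43895.8 m on the ground.
Setting 21947.9 × 10⁻ᴺ ≤ 135 gives 10ᴺ ≥ 162.6, i.e. N ≥ 2.21.
At 2 places the error can reach 219 m, but 3 places keeps it to 21.9 m.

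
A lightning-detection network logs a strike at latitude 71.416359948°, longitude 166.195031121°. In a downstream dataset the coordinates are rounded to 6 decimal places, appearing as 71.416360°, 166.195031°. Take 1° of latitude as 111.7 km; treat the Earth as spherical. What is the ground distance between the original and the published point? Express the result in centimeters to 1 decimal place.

0.7 centimeters

The latitude changed by -0.000000052° and the longitude by +0.000000121°.
North–south shift: -0.000000052 × 111700 = -0.0058084 m.
East–west at this latitude: 0.000000121° × 111700 × cos 71.4164° ≈ 0.000000121 × 35597.5 = 0.0043073 m.
Hypotenuse of the two orthogonal shifts: √(0.0058084² + 0.0043073²) = 0.00723121 m.
That is 0.00723121 m = 0.72312 cm.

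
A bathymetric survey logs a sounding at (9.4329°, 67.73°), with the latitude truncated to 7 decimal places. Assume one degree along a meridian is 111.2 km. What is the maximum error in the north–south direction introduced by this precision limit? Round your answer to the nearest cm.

Truncating at 7 decimal places can drop up to a full unit in the last place, so the latitude may be off by as much as 1e-07°.
North–south distance: 1e-07° × 111200 m/° = 0.01112 m.
That is 0.01112 m = 1.112 cm.

1 cm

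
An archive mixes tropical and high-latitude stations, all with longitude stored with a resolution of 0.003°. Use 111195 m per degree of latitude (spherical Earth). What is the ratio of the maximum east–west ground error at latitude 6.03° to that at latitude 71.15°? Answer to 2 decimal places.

With a 0.003° grid the true value lies within half a step, ±0.003°/2 = ±0.0015°, of the stored one.
Error at 6.03° = 0.0015° × 111195 × cos 6.03° ≈ 166.79 × 0.9945 = 165.87 m.
At 71.15°: 0.0015° × 111195 × cos 71.15° = 0.0015 × 111195 × 0.3231 ≈ 53.889 m.
The ratio reduces to cos 6.03° / cos 71.15° = 0.9945/0.3231 ≈ 3.0780.

3.08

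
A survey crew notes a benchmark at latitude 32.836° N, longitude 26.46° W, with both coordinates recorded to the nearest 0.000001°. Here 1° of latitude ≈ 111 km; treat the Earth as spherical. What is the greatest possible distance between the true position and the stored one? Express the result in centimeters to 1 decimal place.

Rounding to 6 decimal places leaves each coordinate within ±5e-07° of the true value.
Latitude error → 5e-07 × 111000 = 0.0555 m along the meridian.
Longitude error → 5e-07 × 111000 × cos 32.836° = 5e-07 × 111000 × 0.8402 ≈ 0.0466325 m.
Combining orthogonally: (0.0555² + 0.0466325²)^½ ≈ 0.0724903 m.
That is 0.0724903 m = 7.249 cm.

7.2 centimeters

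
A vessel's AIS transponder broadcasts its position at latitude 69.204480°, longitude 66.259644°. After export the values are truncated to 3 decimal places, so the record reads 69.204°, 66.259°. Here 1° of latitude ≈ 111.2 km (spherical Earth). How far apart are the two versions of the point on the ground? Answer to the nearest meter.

Δlat = 69.204480 − 69.204 = +0.000480°; Δlon = 66.259644 − 66.259 = +0.000644°.
North–south shift: 0.000480 × 111200 = 53.376 m.
East–west at this latitude: 0.000644° × 111200 × cos 69.204° ≈ 0.000644 × 39480.6 = 25.4255 m.
Distance: √(53.376² + 25.4255²) ≈ 59.1224 m.

59 meters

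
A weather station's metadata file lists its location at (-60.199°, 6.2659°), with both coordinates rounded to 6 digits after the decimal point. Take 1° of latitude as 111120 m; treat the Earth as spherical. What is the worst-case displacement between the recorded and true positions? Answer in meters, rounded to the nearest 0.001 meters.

0.062 meters

Rounding to 6 decimal places leaves each coordinate within ±5e-07° of the true value.
North–south component: 5e-07° × 111120 = 0.05556 m.
Longitude error → 5e-07 × 111120 × cos 60.199° = 5e-07 × 111120 × 0.4970 ≈ 0.0276127 m.
The two errors are perpendicular, so the maximum displacement is √(0.05556² + 0.0276127²) ≈ 0.0620433 m.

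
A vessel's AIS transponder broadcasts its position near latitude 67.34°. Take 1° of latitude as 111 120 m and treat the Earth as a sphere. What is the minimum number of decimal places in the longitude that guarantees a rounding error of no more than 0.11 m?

At 67.34° one degree of longitude covers 111120 × cos 67.34° ≈ 111120 × 0.3853 ≈ 42810.3 m.
With N decimal places the half-ulp bound is 0.5·10⁻ᴺ°, or 0.5·10⁻ᴺ × 42810.3 m on the ground.
Need 0.5 × 42810.3 × 10⁻ᴺ ≤ 0.11 → 10⁻ᴺ ≤ 5.139e-06, so N ≥ 5.29.
N = 5 would give 0.214 m (too coarse); N = 6 gives 0.0214 m ≤ 0.11 m.

6 decimal places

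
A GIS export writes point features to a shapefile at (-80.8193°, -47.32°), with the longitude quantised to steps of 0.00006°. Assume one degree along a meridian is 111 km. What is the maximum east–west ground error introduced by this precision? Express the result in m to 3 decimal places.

0.531 m

With a 0.00006° grid the true value lies within half a step, ±0.00006°/2 = ±3e-05°, of the stored one.
Parallels shrink by cos φ, so at 80.8193° a degree of longitude is 111000 × 0.1595 ≈ 17709.9 m.
East–west error: 3e-05° × 17709.9 m/° ≈ 0.531297 m.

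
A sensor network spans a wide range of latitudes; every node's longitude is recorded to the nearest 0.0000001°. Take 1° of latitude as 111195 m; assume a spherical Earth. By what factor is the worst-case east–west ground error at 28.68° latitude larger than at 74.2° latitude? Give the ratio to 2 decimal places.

3.22

Rounding to 7 decimal places leaves the longitude within ±5e-08° of the true value.
Error at 28.68° = 5e-08° × 111195 × cos 28.68° ≈ 0.0055597 × 0.8773 = 0.0048776 m.
At 74.2°: 5e-08° × 111195 × cos 74.2° = 5e-08 × 111195 × 0.2723 ≈ 0.0015138 m.
Ratio: 0.0048776 / 0.0015138 = cos 28.68° / cos 74.2° ≈ 3.2221.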